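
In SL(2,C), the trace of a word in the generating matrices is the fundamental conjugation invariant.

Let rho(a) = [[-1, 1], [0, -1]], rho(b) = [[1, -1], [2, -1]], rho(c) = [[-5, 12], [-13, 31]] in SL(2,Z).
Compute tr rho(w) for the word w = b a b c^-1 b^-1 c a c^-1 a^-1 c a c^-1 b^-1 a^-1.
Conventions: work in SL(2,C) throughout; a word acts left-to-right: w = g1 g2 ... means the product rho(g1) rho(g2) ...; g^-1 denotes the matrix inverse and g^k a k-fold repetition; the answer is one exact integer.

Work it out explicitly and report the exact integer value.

rho(b) = [[1, -1], [2, -1]]
... * rho(a) = [[-1, 1], [0, -1]]  ->  [[-1, 2], [-2, 3]]
... * rho(b) = [[1, -1], [2, -1]]  ->  [[3, -1], [4, -1]]
... * rho(c^-1) = [[31, -12], [13, -5]]  ->  [[80, -31], [111, -43]]
... * rho(b^-1) = [[-1, 1], [-2, 1]]  ->  [[-18, 49], [-25, 68]]
... * rho(c) = [[-5, 12], [-13, 31]]  ->  [[-547, 1303], [-759, 1808]]
... * rho(a) = [[-1, 1], [0, -1]]  ->  [[547, -1850], [759, -2567]]
... * rho(c^-1) = [[31, -12], [13, -5]]  ->  [[-7093, 2686], [-9842, 3727]]
... * rho(a^-1) = [[-1, -1], [0, -1]]  ->  [[7093, 4407], [9842, 6115]]
... * rho(c) = [[-5, 12], [-13, 31]]  ->  [[-92756, 221733], [-128705, 307669]]
... * rho(a) = [[-1, 1], [0, -1]]  ->  [[92756, -314489], [128705, -436374]]
... * rho(c^-1) = [[31, -12], [13, -5]]  ->  [[-1212921, 459373], [-1683007, 637410]]
... * rho(b^-1) = [[-1, 1], [-2, 1]]  ->  [[294175, -753548], [408187, -1045597]]
... * rho(a^-1) = [[-1, -1], [0, -1]]  ->  [[-294175, 459373], [-408187, 637410]]
tr = -294175 + 637410 = 343235

343235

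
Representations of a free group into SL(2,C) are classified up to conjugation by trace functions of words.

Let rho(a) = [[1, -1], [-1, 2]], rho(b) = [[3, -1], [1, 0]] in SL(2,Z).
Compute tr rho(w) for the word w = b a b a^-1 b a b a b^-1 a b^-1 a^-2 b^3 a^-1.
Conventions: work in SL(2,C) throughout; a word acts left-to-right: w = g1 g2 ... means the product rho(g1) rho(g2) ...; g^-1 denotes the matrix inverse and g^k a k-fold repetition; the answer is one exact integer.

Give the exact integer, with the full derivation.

-99405

rho(b) = [[3, -1], [1, 0]]
... * rho(a) = [[1, -1], [-1, 2]]  ->  [[4, -5], [1, -1]]
... * rho(b) = [[3, -1], [1, 0]]  ->  [[7, -4], [2, -1]]
... * rho(a^-1) = [[2, 1], [1, 1]]  ->  [[10, 3], [3, 1]]
... * rho(b) = [[3, -1], [1, 0]]  ->  [[33, -10], [10, -3]]
... * rho(a) = [[1, -1], [-1, 2]]  ->  [[43, -53], [13, -16]]
... * rho(b) = [[3, -1], [1, 0]]  ->  [[76, -43], [23, -13]]
... * rho(a) = [[1, -1], [-1, 2]]  ->  [[119, -162], [36, -49]]
... * rho(b^-1) = [[0, 1], [-1, 3]]  ->  [[162, -367], [49, -111]]
... * rho(a) = [[1, -1], [-1, 2]]  ->  [[529, -896], [160, -271]]
... * rho(b^-1) = [[0, 1], [-1, 3]]  ->  [[896, -2159], [271, -653]]
... * rho(a^-1) = [[2, 1], [1, 1]]  ->  [[-367, -1263], [-111, -382]]
... * rho(a^-1) = [[2, 1], [1, 1]]  ->  [[-1997, -1630], [-604, -493]]
... * rho(b) = [[3, -1], [1, 0]]  ->  [[-7621, 1997], [-2305, 604]]
... * rho(b) = [[3, -1], [1, 0]]  ->  [[-20866, 7621], [-6311, 2305]]
... * rho(b) = [[3, -1], [1, 0]]  ->  [[-54977, 20866], [-16628, 6311]]
... * rho(a^-1) = [[2, 1], [1, 1]]  ->  [[-89088, -34111], [-26945, -10317]]
tr = -89088 + -10317 = -99405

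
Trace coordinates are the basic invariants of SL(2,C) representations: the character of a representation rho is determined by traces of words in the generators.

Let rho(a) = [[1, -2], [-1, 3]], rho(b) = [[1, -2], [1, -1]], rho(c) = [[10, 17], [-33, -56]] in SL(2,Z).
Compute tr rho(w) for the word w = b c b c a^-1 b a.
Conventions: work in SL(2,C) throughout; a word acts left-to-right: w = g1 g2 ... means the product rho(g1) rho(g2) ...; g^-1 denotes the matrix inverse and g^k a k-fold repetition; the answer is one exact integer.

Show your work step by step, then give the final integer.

-115922

rho(b) = [[1, -2], [1, -1]]
... * rho(c) = [[10, 17], [-33, -56]]  ->  [[76, 129], [43, 73]]
... * rho(b) = [[1, -2], [1, -1]]  ->  [[205, -281], [116, -159]]
... * rho(c) = [[10, 17], [-33, -56]]  ->  [[11323, 19221], [6407, 10876]]
... * rho(a^-1) = [[3, 2], [1, 1]]  ->  [[53190, 41867], [30097, 23690]]
... * rho(b) = [[1, -2], [1, -1]]  ->  [[95057, -148247], [53787, -83884]]
... * rho(a) = [[1, -2], [-1, 3]]  ->  [[243304, -634855], [137671, -359226]]
tr = 243304 + -359226 = -115922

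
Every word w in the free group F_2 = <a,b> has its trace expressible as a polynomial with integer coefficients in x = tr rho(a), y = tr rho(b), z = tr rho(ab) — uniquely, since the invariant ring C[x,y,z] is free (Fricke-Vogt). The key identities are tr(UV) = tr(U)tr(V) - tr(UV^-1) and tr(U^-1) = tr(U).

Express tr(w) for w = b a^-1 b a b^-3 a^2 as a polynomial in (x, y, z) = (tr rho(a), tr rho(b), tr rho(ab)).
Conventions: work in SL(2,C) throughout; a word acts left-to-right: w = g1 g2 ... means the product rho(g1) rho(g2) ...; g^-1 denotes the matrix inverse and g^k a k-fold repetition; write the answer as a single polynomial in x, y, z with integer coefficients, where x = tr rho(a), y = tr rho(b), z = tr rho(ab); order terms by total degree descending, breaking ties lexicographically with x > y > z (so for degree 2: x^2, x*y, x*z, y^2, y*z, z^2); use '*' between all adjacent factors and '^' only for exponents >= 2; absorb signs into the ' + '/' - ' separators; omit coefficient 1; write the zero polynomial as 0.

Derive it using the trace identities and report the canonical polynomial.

next, tr(a^2 b) = tr(a)*tr(b a) - tr(b) = x*z - y
and tr(a^2) = tr(a)*tr(a) - tr(1) = x^2 - 2
and tr(b^2 a^2) = tr(b)*tr(a^2 b) - tr(a^2) = x*y*z - x^2 - y^2 + 2
tr(b^2 a) = tr(b)*tr(a b) - tr(a) = y*z - x
and tr(a^2 b^2 a) = tr(a)*tr(b^2 a^2) - tr(b^2 a) = x^2*y*z - x^3 - x*y^2 - y*z + 3*x
tr(b a b a) = tr(b a)*tr(b a) - tr(1) = z^2 - 2
tr(a b a^2 b) = tr(a)*tr(b a b a) - tr(b a b) = x*z^2 - y*z - x
next, tr(a b a^2) = tr(a)*tr(b a^2) - tr(b a) = x^2*z - x*y - z
tr(a^2 b^2 a b) = tr(b)*tr(a b a^2 b) - tr(a b a^2) = x*y*z^2 - x^2*z - y^2*z + z
and tr(b a b^-1 a^2 b) = tr(a^2 b^2 a)*tr(b) - tr(a^2 b^2 a b) = x^2*y^2*z - x^3*y - x*y^3 - x*y*z^2 + x^2*z + 3*x*y - z
tr(a^2 b a b a) = tr(a)*tr(a b a b a) - tr(a b a b) = x^2*z^2 - x*y*z - x^2 - z^2 + 2
and tr(b a b a b a) = tr(b a b a)*tr(b a) - tr(a b) = z^3 - 3*z
tr(b a b a b) = tr(b)*tr(a b a b) - tr(a b a) = y*z^2 - x*z - y
tr(a^2 b a b a b) = tr(a)*tr(b a b a b a) - tr(b a b a b) = x*z^3 - y*z^2 - 2*x*z + y
and tr(b a b^-1 a^2 b a) = tr(a^2 b a b a)*tr(b) - tr(a^2 b a b a b) = x^2*y*z^2 - x*y^2*z - x*z^3 - x^2*y + 2*x*z + y
next, tr(a^2 b a^-1 b a b^-1) = tr(b a b^-1 a^2 b)*tr(a) - tr(b a b^-1 a^2 b a) = x^3*y^2*z - x^4*y - x^2*y^3 - 2*x^2*y*z^2 + x^3*z + x*y^2*z + x*z^3 + 4*x^2*y - 3*x*z - y
and tr(a^2 b a^-1 b a) = tr(b a^3 b)*tr(a) - tr(b a^3 b a) = x^3*y*z - x^4 - x^2*y^2 - x^2*z^2 + 4*x^2 + z^2 - 2
tr(a^2 b a^-1 b a b^-2) = tr(a^2 b a^-1 b a b^-1)*tr(b) - tr(a^2 b a^-1 b a) = x^3*y^3*z - x^4*y^2 - x^2*y^4 - 2*x^2*y^2*z^2 + x*y^3*z + x*y*z^3 + x^4 + 5*x^2*y^2 + x^2*z^2 - 3*x*y*z - 4*x^2 - y^2 - z^2 + 2
tr(b a^-1 b a b^-3 a^2) = tr(a^2 b a^-1 b a b^-2)*tr(b) - tr(a^2 b a^-1 b a b^-1) = x^3*y^4*z - x^4*y^3 - x^2*y^5 - 2*x^2*y^3*z^2 - x^3*y^2*z + x*y^4*z + x*y^2*z^3 + 2*x^4*y + 6*x^2*y^3 + 3*x^2*y*z^2 - x^3*z - 4*x*y^2*z - x*z^3 - 8*x^2*y - y^3 - y*z^2 + 3*x*z + 3*y

x^3*y^4*z - x^4*y^3 - x^2*y^5 - 2*x^2*y^3*z^2 - x^3*y^2*z + x*y^4*z + x*y^2*z^3 + 2*x^4*y + 6*x^2*y^3 + 3*x^2*y*z^2 - x^3*z - 4*x*y^2*z - x*z^3 - 8*x^2*y - y^3 - y*z^2 + 3*x*z + 3*y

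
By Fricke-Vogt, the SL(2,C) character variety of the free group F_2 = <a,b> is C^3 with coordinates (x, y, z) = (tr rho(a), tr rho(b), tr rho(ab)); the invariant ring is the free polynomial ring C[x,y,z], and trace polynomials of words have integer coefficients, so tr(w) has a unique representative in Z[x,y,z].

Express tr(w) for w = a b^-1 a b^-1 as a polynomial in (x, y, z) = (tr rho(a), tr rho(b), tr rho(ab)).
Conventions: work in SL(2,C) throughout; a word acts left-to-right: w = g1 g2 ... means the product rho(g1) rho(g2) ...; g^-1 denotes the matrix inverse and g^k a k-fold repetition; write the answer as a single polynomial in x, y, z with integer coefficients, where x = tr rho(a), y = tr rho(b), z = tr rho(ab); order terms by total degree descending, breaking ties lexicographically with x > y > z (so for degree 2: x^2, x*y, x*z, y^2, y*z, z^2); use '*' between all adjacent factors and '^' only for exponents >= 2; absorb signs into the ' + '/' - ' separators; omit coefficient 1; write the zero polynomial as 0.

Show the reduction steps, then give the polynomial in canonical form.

x^2*y^2 - 2*x*y*z + z^2 - 2

apply: tr(a^2) = tr(a) * tr(a) - tr(1)  (reduce the a square) = x^2 - 2
tr(a^2 b) = tr(a) * tr(b a) - tr(b)  (reduce the a square) = x*z - y
apply: tr(a b^-1 a) = tr(a^2) * tr(b) - tr(a^2 b)  (eliminate b^-1) = x^2*y - x*z - y
use: tr(a b a b) = tr(b a) * tr(b a) - tr(1)  (split on b) = z^2 - 2
use: tr(a b^-1 a b) = tr(a b a) * tr(b) - tr(a b a b)  (eliminate b^-1) = x*y*z - y^2 - z^2 + 2
tr(a b^-1 a b^-1) = tr(a b^-1 a) * tr(b) - tr(a b^-1 a b)  (eliminate b^-1) = x^2*y^2 - 2*x*y*z + z^2 - 2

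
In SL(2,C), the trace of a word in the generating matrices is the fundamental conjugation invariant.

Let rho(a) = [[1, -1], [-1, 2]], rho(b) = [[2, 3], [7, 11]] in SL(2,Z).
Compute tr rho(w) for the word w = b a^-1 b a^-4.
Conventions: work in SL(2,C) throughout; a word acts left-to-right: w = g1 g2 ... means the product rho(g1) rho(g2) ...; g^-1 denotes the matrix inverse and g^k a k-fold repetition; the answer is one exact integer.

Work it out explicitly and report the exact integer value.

10507

rho(b) = [[2, 3], [7, 11]]
... * rho(a^-1) = [[2, 1], [1, 1]]  ->  [[7, 5], [25, 18]]
... * rho(b) = [[2, 3], [7, 11]]  ->  [[49, 76], [176, 273]]
... * rho(a^-1) = [[2, 1], [1, 1]]  ->  [[174, 125], [625, 449]]
... * rho(a^-1) = [[2, 1], [1, 1]]  ->  [[473, 299], [1699, 1074]]
... * rho(a^-1) = [[2, 1], [1, 1]]  ->  [[1245, 772], [4472, 2773]]
... * rho(a^-1) = [[2, 1], [1, 1]]  ->  [[3262, 2017], [11717, 7245]]
tr = 3262 + 7245 = 10507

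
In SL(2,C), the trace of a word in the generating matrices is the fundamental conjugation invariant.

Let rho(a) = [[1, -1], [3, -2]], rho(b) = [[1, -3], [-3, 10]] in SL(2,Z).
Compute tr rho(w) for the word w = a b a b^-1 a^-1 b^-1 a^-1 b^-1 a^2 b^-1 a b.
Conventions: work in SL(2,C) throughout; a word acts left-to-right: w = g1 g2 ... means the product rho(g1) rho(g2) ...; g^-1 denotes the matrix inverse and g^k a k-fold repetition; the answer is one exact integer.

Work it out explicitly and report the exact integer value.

-182227849

rho(a) = [[1, -1], [3, -2]]
... * rho(b) = [[1, -3], [-3, 10]]  ->  [[4, -13], [9, -29]]
... * rho(a) = [[1, -1], [3, -2]]  ->  [[-35, 22], [-78, 49]]
... * rho(b^-1) = [[10, 3], [3, 1]]  ->  [[-284, -83], [-633, -185]]
... * rho(a^-1) = [[-2, 1], [-3, 1]]  ->  [[817, -367], [1821, -818]]
... * rho(b^-1) = [[10, 3], [3, 1]]  ->  [[7069, 2084], [15756, 4645]]
... * rho(a^-1) = [[-2, 1], [-3, 1]]  ->  [[-20390, 9153], [-45447, 20401]]
... * rho(b^-1) = [[10, 3], [3, 1]]  ->  [[-176441, -52017], [-393267, -115940]]
... * rho(a) = [[1, -1], [3, -2]]  ->  [[-332492, 280475], [-741087, 625147]]
... * rho(a) = [[1, -1], [3, -2]]  ->  [[508933, -228458], [1134354, -509207]]
... * rho(b^-1) = [[10, 3], [3, 1]]  ->  [[4403956, 1298341], [9815919, 2893855]]
... * rho(a) = [[1, -1], [3, -2]]  ->  [[8298979, -7000638], [18497484, -15603629]]
... * rho(b) = [[1, -3], [-3, 10]]  ->  [[29300893, -94903317], [65308371, -211528742]]
tr = 29300893 + -211528742 = -182227849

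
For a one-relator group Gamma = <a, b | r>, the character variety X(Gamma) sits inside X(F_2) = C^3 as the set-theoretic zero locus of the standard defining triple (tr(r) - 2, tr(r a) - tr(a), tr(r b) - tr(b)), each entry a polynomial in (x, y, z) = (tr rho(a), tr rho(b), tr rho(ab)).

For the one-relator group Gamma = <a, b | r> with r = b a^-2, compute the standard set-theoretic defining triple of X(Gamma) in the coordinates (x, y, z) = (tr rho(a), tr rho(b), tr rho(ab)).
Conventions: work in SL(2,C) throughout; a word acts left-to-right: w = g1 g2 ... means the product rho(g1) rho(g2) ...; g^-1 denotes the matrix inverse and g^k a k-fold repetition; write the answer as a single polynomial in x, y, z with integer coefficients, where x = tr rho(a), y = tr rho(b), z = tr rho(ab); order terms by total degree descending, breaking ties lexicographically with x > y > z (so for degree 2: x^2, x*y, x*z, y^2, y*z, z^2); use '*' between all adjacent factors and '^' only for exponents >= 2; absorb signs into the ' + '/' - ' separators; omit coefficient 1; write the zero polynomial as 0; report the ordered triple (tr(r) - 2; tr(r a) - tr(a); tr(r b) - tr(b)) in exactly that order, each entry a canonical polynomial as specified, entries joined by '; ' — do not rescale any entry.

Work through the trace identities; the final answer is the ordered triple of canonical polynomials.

trace(a^-1 b) = trace(b)*trace(a) - trace(b a)  (eliminate a^-1) = x*y - z
trace(b a^-2) = trace(a^-1 b)*trace(a) - trace(a^-1 b a)  (eliminate a^-1) = x^2*y - x*z - y
trace(b^2) = trace(b)*trace(b) - trace(1) = y^2 - 2
trace(b^2 a) = trace(b)*trace(a b) - trace(a) = y*z - x
trace(a^-1 b^2) = trace(b^2)*trace(a) - trace(b^2 a) = x*y^2 - y*z - x
so trace(b a^-2 b) = trace(a^-1 b^2)*trace(a) - trace(a^-1 b^2 a) = x^2*y^2 - x*y*z - x^2 - y^2 + 2
assemble the triple (trace(r) - 2; trace(r a) - x; trace(r b) - y)

x^2*y - x*z - y - 2; x*y - x - z; x^2*y^2 - x*y*z - x^2 - y^2 - y + 2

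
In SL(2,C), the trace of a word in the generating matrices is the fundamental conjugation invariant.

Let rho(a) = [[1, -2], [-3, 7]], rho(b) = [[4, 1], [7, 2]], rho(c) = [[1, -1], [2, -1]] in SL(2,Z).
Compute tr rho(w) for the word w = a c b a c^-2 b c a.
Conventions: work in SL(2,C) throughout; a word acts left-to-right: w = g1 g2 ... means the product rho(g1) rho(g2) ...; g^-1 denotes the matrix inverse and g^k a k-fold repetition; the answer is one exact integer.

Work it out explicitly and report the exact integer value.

rho(a) = [[1, -2], [-3, 7]]
... * rho(c) = [[1, -1], [2, -1]]  ->  [[-3, 1], [11, -4]]
... * rho(b) = [[4, 1], [7, 2]]  ->  [[-5, -1], [16, 3]]
... * rho(a) = [[1, -2], [-3, 7]]  ->  [[-2, 3], [7, -11]]
... * rho(c^-1) = [[-1, 1], [-2, 1]]  ->  [[-4, 1], [15, -4]]
... * rho(c^-1) = [[-1, 1], [-2, 1]]  ->  [[2, -3], [-7, 11]]
... * rho(b) = [[4, 1], [7, 2]]  ->  [[-13, -4], [49, 15]]
... * rho(c) = [[1, -1], [2, -1]]  ->  [[-21, 17], [79, -64]]
... * rho(a) = [[1, -2], [-3, 7]]  ->  [[-72, 161], [271, -606]]
tr = -72 + -606 = -678

-678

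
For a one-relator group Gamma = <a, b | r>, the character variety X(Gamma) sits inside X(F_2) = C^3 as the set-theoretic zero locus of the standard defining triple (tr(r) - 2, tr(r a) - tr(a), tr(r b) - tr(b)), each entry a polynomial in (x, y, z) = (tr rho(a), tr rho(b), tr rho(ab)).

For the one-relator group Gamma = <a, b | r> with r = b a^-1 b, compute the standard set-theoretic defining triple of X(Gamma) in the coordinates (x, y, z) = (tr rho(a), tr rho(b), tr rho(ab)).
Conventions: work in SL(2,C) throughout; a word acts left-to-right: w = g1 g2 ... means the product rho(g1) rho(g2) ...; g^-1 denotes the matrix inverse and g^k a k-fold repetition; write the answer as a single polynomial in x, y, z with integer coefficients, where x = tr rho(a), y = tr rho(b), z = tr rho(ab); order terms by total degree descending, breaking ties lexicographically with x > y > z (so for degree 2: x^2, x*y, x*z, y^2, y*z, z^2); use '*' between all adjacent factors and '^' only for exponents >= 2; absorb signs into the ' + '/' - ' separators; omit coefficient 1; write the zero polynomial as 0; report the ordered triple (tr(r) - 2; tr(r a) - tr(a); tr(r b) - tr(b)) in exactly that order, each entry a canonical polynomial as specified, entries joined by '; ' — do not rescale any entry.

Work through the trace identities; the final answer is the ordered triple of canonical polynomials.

trace(b^2) = trace(b)*trace(b) - trace(1)  (reduce the b square) = y^2 - 2
trace(b^2 a) = trace(b)*trace(a b) - trace(a)  (reduce the b square) = y*z - x
trace(b a^-1 b) = trace(b^2)*trace(a) - trace(b^2 a)  (eliminate a^-1) = x*y^2 - y*z - x
trace(b a b a) = trace(a b)*trace(a b) - trace(1)   [split at a repeated a] = z^2 - 2
trace(b a^-1 b a) = trace(b a b)*trace(a) - trace(b a b a)   [inverse elimination on a] = x*y*z - x^2 - z^2 + 2
trace(b^3) = trace(b)*trace(b^2) - trace(b) = y^3 - 3*y
trace(b^3 a) = trace(b)*trace(a b^2) - trace(a b) = y^2*z - x*y - z
trace(b a^-1 b^2) = trace(b^3)*trace(a) - trace(b^3 a) = x*y^3 - y^2*z - 2*x*y + z
assemble the triple (trace(r) - 2; trace(r a) - x; trace(r b) - y)

x*y^2 - y*z - x - 2; x*y*z - x^2 - z^2 - x + 2; x*y^3 - y^2*z - 2*x*y - y + z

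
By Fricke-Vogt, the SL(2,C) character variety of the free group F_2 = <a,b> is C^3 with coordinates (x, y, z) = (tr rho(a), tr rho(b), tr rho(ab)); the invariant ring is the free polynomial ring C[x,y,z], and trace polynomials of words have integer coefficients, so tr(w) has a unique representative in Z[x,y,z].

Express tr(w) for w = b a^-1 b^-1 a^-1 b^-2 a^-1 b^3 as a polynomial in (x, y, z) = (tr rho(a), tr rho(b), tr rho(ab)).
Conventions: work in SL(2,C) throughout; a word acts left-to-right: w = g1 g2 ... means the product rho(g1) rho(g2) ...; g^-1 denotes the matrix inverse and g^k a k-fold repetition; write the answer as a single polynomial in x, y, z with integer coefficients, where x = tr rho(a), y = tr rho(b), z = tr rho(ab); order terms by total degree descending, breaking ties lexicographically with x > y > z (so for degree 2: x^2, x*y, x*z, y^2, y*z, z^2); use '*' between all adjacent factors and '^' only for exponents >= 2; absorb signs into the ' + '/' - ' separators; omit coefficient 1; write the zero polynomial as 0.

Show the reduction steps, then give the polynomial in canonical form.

x*y^5*z^2 - x^2*y^4*z - y^6*z - y^4*z^3 - 2*x*y^3*z^2 + 3*x^2*y^2*z + 6*y^4*z + 2*y^2*z^3 - x*y^3 - x*y*z^2 - x^2*z - 8*y^2*z + 2*x*y + z

tr(b^2) = tr(b) * tr(b) - tr(1) = y^2 - 2
apply: tr(b^2 a) = tr(b) * tr(a b) - tr(a) = y*z - x
use: tr(a^-1 b^2) = tr(b^2) * tr(a) - tr(b^2 a) = x*y^2 - y*z - x
apply: tr(b^2 a^-2) = tr(a^-1 b^2) * tr(a) - tr(a^-1 b^2 a) = x^2*y^2 - x*y*z - x^2 - y^2 + 2
apply: tr(b^3) = tr(b) * tr(b^2) - tr(b) = y^3 - 3*y
use: tr(b^4) = tr(b) * tr(b^3) - tr(b^2) = y^4 - 4*y^2 + 2
use: tr(b^2 a b) = tr(b) * tr(a b^2) - tr(a b) = y^2*z - x*y - z
tr(b^4 a) = tr(b) * tr(b^2 a b) - tr(b^2 a) = y^3*z - x*y^2 - 2*y*z + x
use: tr(b^4 a^-1) = tr(b^4) * tr(a) - tr(b^4 a) = x*y^4 - y^3*z - 3*x*y^2 + 2*y*z + x
tr(b a b^4) = tr(b) * tr(b^3 a b) - tr(b^3 a) = y^4*z - x*y^3 - 3*y^2*z + 2*x*y + z
use: tr(a b a b) = tr(b a) * tr(b a) - tr(1)   [split at repeated b] = z^2 - 2
tr(a b a) = tr(a) * tr(b a) - tr(b) = x*z - y
use: tr(a b a b^2) = tr(b) * tr(a b a b) - tr(a b a) = y*z^2 - x*z - y
use: tr(b^2 a b a b) = tr(b) * tr(a b a b^2) - tr(a b a b) = y^2*z^2 - x*y*z - y^2 - z^2 + 2
tr(b a b^4 a) = tr(b) * tr(b^2 a b a b) - tr(b^2 a b a) = y^3*z^2 - x*y^2*z - y^3 - 2*y*z^2 + x*z + 3*y
tr(a^-1 b a b^4) = tr(b a b^4) * tr(a) - tr(b a b^4 a) = x*y^4*z - x^2*y^3 - y^3*z^2 - 2*x*y^2*z + 2*x^2*y + y^3 + 2*y*z^2 - 3*y
tr(a b^4 a^-2 b) = tr(a^-1 b a b^4) * tr(a) - tr(a^-1 b a b^4 a) = x^2*y^4*z - x^3*y^3 - x*y^3*z^2 - 2*x^2*y^2*z - y^4*z + 2*x^3*y + 2*x*y^3 + 2*x*y*z^2 + 3*y^2*z - 5*x*y - z
tr(b^-1 a b^4 a^-2) = tr(a b^4 a^-2) * tr(b) - tr(a b^4 a^-2 b) = -x^2*y^4*z + x^3*y^3 + x*y^5 + x*y^3*z^2 + 2*x^2*y^2*z - 2*x^3*y - 5*x*y^3 - 2*x*y*z^2 - y^2*z + 6*x*y + z
tr(b^4 a^-2 b^-2 a) = tr(b^-1 a b^4 a^-2) * tr(b) - tr(b^-1 a b^4 a^-2 b) = -x^2*y^5*z + x^3*y^4 + x*y^6 + x*y^4*z^2 + 2*x^2*y^3*z - 2*x^3*y^2 - 6*x*y^4 - 2*x*y^2*z^2 + 9*x*y^2 - y*z - x
tr(a^-1 b^-2 a^-1 b^4 a^-1) = tr(b^4 a^-2 b^-2) * tr(a) - tr(b^4 a^-2 b^-2 a) = x^2*y^5*z - x^3*y^4 - x*y^6 - x*y^4*z^2 - 2*x^2*y^3*z + 3*x^3*y^2 + 6*x*y^4 + 2*x*y^2*z^2 - x^2*y*z - x^3 - 10*x*y^2 + y*z + 3*x
tr(b^3 a^-1) = tr(b^3) * tr(a) - tr(b^3 a) = x*y^3 - y^2*z - 2*x*y + z
tr(b^5) = tr(b) * tr(b^4) - tr(b^3) = y^5 - 5*y^3 + 5*y
tr(b a b^5) = tr(b) * tr(b^3 a b^2) - tr(b^3 a b) = y^5*z - x*y^4 - 4*y^3*z + 3*x*y^2 + 3*y*z - x
use: tr(b a b^5 a) = tr(b) * tr(b a b a b^3) - tr(b a b a b^2) = y^4*z^2 - x*y^3*z - y^4 - 3*y^2*z^2 + 2*x*y*z + 4*y^2 + z^2 - 2
tr(a b^5 a^-1 b) = tr(b a b^5) * tr(a) - tr(b a b^5 a) = x*y^5*z - x^2*y^4 - y^4*z^2 - 3*x*y^3*z + 3*x^2*y^2 + y^4 + 3*y^2*z^2 + x*y*z - x^2 - 4*y^2 - z^2 + 2
tr(b^-1 a b^5 a^-1) = tr(a b^5 a^-1) * tr(b) - tr(a b^5 a^-1 b) = -x*y^5*z + x^2*y^4 + y^6 + y^4*z^2 + 3*x*y^3*z - 3*x^2*y^2 - 6*y^4 - 3*y^2*z^2 - x*y*z + x^2 + 9*y^2 + z^2 - 2
apply: tr(b^5 a^-1 b^-2 a) = tr(b^-1 a b^5 a^-1) * tr(b) - tr(b^-1 a b^5 a^-1 b) = -x*y^6*z + x^2*y^5 + y^7 + y^5*z^2 + 3*x*y^4*z - 3*x^2*y^3 - 7*y^5 - 3*y^3*z^2 - x*y^2*z + x^2*y + 14*y^3 + y*z^2 - 7*y
tr(b a^-1 b^-2 a^-1 b^4) = tr(b^5 a^-1 b^-2) * tr(a) - tr(b^5 a^-1 b^-2 a) = x*y^6*z - x^2*y^5 - y^7 - y^5*z^2 - 3*x*y^4*z + 4*x^2*y^3 + 7*y^5 + 3*y^3*z^2 - 3*x^2*y - 14*y^3 - y*z^2 + x*z + 7*y
tr(a b^4 a) = tr(a) * tr(b^4 a) - tr(b^4) = x*y^3*z - x^2*y^2 - y^4 - 2*x*y*z + x^2 + 4*y^2 - 2
tr(b^4 a b^-1 a) = tr(a b^4 a) * tr(b) - tr(a b^4 a b) = x*y^4*z - x^2*y^3 - y^5 - y^3*z^2 - x*y^2*z + x^2*y + 5*y^3 + 2*y*z^2 - x*z - 5*y
tr(b^-1 a^-1 b^4 a) = tr(b^4 a b^-1) * tr(a) - tr(b^4 a b^-1 a) = -x*y^4*z + x^2*y^3 + y^5 + y^3*z^2 + 2*x*y^2*z - 2*x^2*y - 5*y^3 - 2*y*z^2 + 5*y
tr(a b a b a b) = tr(b a) * tr(b a b a) - tr(b^-1 a^-1)   [split at repeated b] = z^3 - 3*z
use: tr(a b a b a) = tr(a) * tr(b a b a) - tr(b a b) = x*z^2 - y*z - x
tr(a b a b a b^2) = tr(b) * tr(a b a b a b) - tr(a b a b a) = y*z^3 - x*z^2 - 2*y*z + x
apply: tr(b^2 a b a b a b) = tr(b) * tr(a b a b a b^2) - tr(a b a b a b) = y^2*z^3 - x*y*z^2 - 2*y^2*z - z^3 + x*y + 3*z
tr(b^4 a b a b a) = tr(b) * tr(b^2 a b a b a b) - tr(b^2 a b a b a) = y^3*z^3 - x*y^2*z^2 - 2*y^3*z - 2*y*z^3 + x*y^2 + x*z^2 + 5*y*z - x
apply: tr(a^-1 b^4 a b a b) = tr(b^4 a b a b) * tr(a) - tr(b^4 a b a b a) = x*y^4*z^2 - x^2*y^3*z - y^3*z^3 - x*y^4 - 2*x*y^2*z^2 + 2*x^2*y*z + 2*y^3*z + 2*y*z^3 + 3*x*y^2 - 5*y*z - x
tr(a^-1 b^4 a b a b^-1) = tr(a^-1 b^4 a b a) * tr(b) - tr(a^-1 b^4 a b a b) = -x*y^4*z^2 + x^2*y^3*z + y^5*z + y^3*z^3 + 2*x*y^2*z^2 - 2*x^2*y*z - 5*y^3*z - 2*y*z^3 - x*y^2 + 6*y*z + x
tr(b^-2 a^-1 b^4 a b a) = tr(a^-1 b^4 a b a b^-1) * tr(b) - tr(a^-1 b^4 a b a) = -x*y^5*z^2 + x^2*y^4*z + y^6*z + y^4*z^3 + 2*x*y^3*z^2 - 2*x^2*y^2*z - 6*y^4*z - 2*y^2*z^3 + 9*y^2*z - x*y - z
apply: tr(b a^-1 b^-2 a^-1 b^4 a) = tr(b^-2 a^-1 b^4 a b) * tr(a) - tr(b^-2 a^-1 b^4 a b a) = x*y^5*z^2 - 2*x^2*y^4*z - y^6*z - y^4*z^3 + x^3*y^3 + x*y^5 - x*y^3*z^2 + 4*x^2*y^2*z + 6*y^4*z + 2*y^2*z^3 - 2*x^3*y - 5*x*y^3 - 2*x*y*z^2 - 9*y^2*z + 6*x*y + z
apply: tr(a^-1 b^-2 a^-1 b^4 a^-1 b) = tr(b a^-1 b^-2 a^-1 b^4) * tr(a) - tr(b a^-1 b^-2 a^-1 b^4 a) = x^2*y^6*z - x^3*y^5 - x*y^7 - 2*x*y^5*z^2 - x^2*y^4*z + y^6*z + y^4*z^3 + 3*x^3*y^3 + 6*x*y^5 + 4*x*y^3*z^2 - 4*x^2*y^2*z - 6*y^4*z - 2*y^2*z^3 - x^3*y - 9*x*y^3 + x*y*z^2 + x^2*z + 9*y^2*z + x*y - z
apply: tr(b a^-1 b^-1 a^-1 b^-2 a^-1 b^3) = tr(a^-1 b^-2 a^-1 b^4 a^-1) * tr(b) - tr(a^-1 b^-2 a^-1 b^4 a^-1 b) = x*y^5*z^2 - x^2*y^4*z - y^6*z - y^4*z^3 - 2*x*y^3*z^2 + 3*x^2*y^2*z + 6*y^4*z + 2*y^2*z^3 - x*y^3 - x*y*z^2 - x^2*z - 8*y^2*z + 2*x*y + z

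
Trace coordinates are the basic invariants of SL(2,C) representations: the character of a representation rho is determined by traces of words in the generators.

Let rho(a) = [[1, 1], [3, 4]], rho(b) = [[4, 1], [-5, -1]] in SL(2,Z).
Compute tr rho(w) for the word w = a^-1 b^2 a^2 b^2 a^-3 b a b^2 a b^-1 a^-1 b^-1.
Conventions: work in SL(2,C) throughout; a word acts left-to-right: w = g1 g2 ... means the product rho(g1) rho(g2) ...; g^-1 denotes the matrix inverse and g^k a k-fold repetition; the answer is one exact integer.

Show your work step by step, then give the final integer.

rho(a^-1) = [[4, -1], [-3, 1]]
... * rho(b) = [[4, 1], [-5, -1]]  ->  [[21, 5], [-17, -4]]
... * rho(b) = [[4, 1], [-5, -1]]  ->  [[59, 16], [-48, -13]]
... * rho(a) = [[1, 1], [3, 4]]  ->  [[107, 123], [-87, -100]]
... * rho(a) = [[1, 1], [3, 4]]  ->  [[476, 599], [-387, -487]]
... * rho(b) = [[4, 1], [-5, -1]]  ->  [[-1091, -123], [887, 100]]
... * rho(b) = [[4, 1], [-5, -1]]  ->  [[-3749, -968], [3048, 787]]
... * rho(a^-1) = [[4, -1], [-3, 1]]  ->  [[-12092, 2781], [9831, -2261]]
... * rho(a^-1) = [[4, -1], [-3, 1]]  ->  [[-56711, 14873], [46107, -12092]]
... * rho(a^-1) = [[4, -1], [-3, 1]]  ->  [[-271463, 71584], [220704, -58199]]
... * rho(b) = [[4, 1], [-5, -1]]  ->  [[-1443772, -343047], [1173811, 278903]]
... * rho(a) = [[1, 1], [3, 4]]  ->  [[-2472913, -2815960], [2010520, 2289423]]
... * rho(b) = [[4, 1], [-5, -1]]  ->  [[4188148, 343047], [-3405035, -278903]]
... * rho(b) = [[4, 1], [-5, -1]]  ->  [[15037357, 3845101], [-12225625, -3126132]]
... * rho(a) = [[1, 1], [3, 4]]  ->  [[26572660, 30417761], [-21604021, -24730153]]
... * rho(b^-1) = [[-1, -1], [5, 4]]  ->  [[125516145, 95098384], [-102046744, -77316591]]
... * rho(a^-1) = [[4, -1], [-3, 1]]  ->  [[216769428, -30417761], [-176237203, 24730153]]
... * rho(b^-1) = [[-1, -1], [5, 4]]  ->  [[-368858233, -338440472], [299887968, 275157815]]
tr = -368858233 + 275157815 = -93700418

-93700418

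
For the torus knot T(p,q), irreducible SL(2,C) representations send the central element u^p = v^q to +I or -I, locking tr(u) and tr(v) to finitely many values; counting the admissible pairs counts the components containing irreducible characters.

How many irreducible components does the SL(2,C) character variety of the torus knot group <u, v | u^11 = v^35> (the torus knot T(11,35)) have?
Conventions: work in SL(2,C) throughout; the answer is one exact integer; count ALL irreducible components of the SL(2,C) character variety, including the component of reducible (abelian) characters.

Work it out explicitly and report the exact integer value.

Gamma = < u, v | u^11 = v^35 > (torus knot T(11,35)); the central element u^11 = v^35 acts as +I or -I in any irreducible SL(2,C) representation.
On an irreducible component, tr(u) is locked at 2*cos(pi*alpha/11) for some alpha in 1..10, and tr(v) at 2*cos(pi*beta/35) for some beta in 1..34.
u^11 = (-1)^alpha I and v^35 = (-1)^beta I must agree, so alpha and beta have equal parity.
Enumerate parity-matched pairs: 5*17 odd-odd plus 5*17 even-even gives 170.
That is 170 components of irreducible characters, and with the reducible (abelian) component the total is 171.

171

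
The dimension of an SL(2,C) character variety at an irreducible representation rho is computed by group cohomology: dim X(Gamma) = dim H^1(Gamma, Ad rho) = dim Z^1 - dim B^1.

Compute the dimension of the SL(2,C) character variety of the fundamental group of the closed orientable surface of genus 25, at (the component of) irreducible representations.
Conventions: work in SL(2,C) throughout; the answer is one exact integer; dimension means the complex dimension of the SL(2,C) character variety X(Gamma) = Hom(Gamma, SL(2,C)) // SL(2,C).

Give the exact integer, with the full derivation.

The genus-25 surface group: 2g = 50 generators, one relator prod [a_i, b_i].
Before the relator condition, cocycle space has dim 3*50 = 150.
At an irreducible rho, H^2 = coker(d_2) vanishes (Poincare duality: H^2 is dual to H^0 = invariants = 0), so d_2 is surjective onto sl_2 and dim Z^1 = 150 - 3 = 147.
As always at irreducible rho, dim B^1 = 3.
Hence dim X = 147 - 3 = 144.

144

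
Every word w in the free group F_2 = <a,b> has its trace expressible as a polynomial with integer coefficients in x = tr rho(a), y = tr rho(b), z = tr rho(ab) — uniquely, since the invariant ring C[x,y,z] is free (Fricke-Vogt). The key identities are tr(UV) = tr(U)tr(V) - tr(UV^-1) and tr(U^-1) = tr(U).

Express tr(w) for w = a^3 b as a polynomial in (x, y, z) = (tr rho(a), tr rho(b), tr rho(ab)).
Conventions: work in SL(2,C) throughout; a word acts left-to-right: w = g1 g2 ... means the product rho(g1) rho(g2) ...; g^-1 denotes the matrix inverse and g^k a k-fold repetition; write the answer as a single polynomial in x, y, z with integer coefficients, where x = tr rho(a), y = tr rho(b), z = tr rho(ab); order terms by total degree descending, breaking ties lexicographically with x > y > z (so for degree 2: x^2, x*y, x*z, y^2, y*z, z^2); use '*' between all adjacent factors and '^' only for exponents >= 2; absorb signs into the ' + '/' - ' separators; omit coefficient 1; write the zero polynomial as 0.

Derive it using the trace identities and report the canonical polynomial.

x^2*z - x*y - z

trace(a b a) = trace(a) trace(b a) - trace(b)  (reduce the a square) = x*z - y
trace(a^3 b) = trace(a) trace(a b a) - trace(a b)  (reduce the a square) = x^2*z - x*y - z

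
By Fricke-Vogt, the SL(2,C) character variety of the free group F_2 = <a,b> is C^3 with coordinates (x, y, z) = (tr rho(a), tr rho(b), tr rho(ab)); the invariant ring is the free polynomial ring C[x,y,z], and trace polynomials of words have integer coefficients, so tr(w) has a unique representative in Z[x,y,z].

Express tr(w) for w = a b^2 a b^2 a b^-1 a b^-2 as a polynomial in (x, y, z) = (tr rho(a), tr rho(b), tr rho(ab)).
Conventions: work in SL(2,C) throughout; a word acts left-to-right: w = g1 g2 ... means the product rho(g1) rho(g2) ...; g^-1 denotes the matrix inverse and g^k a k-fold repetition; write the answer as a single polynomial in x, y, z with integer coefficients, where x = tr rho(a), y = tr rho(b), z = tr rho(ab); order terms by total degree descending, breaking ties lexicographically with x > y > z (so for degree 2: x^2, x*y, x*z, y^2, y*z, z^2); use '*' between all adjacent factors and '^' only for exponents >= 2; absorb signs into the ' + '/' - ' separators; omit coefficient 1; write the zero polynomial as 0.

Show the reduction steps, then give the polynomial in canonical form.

x^2*y^5*z^2 - 2*x^3*y^4*z - x*y^6*z - 2*x*y^4*z^3 + x^4*y^3 + x^2*y^5 + 3*x^2*y^3*z^2 + y^5*z^2 + y^3*z^4 + 3*x*y^4*z - x*y^2*z^3 - x^4*y - 5*x^2*y^3 - x^2*y*z^2 - 4*y^3*z^2 + x^3*z + 4*x*y^2*z + 3*x^2*y - 2*x*z + y

and trace(b a b a) = trace(a b)*trace(a b) - trace(1) = z^2 - 2
and trace(b a b) = trace(b)*trace(a b) - trace(a) = y*z - x
and trace(a b a^2 b) = trace(a)*trace(b a b a) - trace(b a b) = x*z^2 - y*z - x
next, trace(a b a) = trace(a)*trace(b a) - trace(b) = x*z - y
next, trace(a b a^2) = trace(a)*trace(a b a) - trace(a b) = x^2*z - x*y - z
trace(a b^2 a b a) = trace(b)*trace(a b a^2 b) - trace(a b a^2) = x*y*z^2 - x^2*z - y^2*z + z
trace(a b^2 a b) = trace(b)*trace(a b a b) - trace(a b a) = y*z^2 - x*z - y
trace(a^3 b^2 a b) = trace(a)*trace(a b^2 a b a) - trace(a b^2 a b) = x^2*y*z^2 - x^3*z - x*y^2*z - y*z^2 + 2*x*z + y
trace(a^2) = trace(a)*trace(a) - trace(1) = x^2 - 2
trace(a^3) = trace(a)*trace(a^2) - trace(a) = x^3 - 3*x
and trace(a^2 b^2 a) = trace(b)*trace(a^3 b) - trace(a^3) = x^2*y*z - x^3 - x*y^2 - y*z + 3*x
next, trace(a^2 b^2) = trace(b)*trace(a^2 b) - trace(a^2) = x*y*z - x^2 - y^2 + 2
next, trace(a^3 b^2 a) = trace(a)*trace(a^2 b^2 a) - trace(a^2 b^2) = x^3*y*z - x^4 - x^2*y^2 - 2*x*y*z + 4*x^2 + y^2 - 2
trace(a^2 b^2 a b^2 a) = trace(b)*trace(a^3 b^2 a b) - trace(a^3 b^2 a) = x^2*y^2*z^2 - 2*x^3*y*z - x*y^3*z + x^4 + x^2*y^2 - y^2*z^2 + 4*x*y*z - 4*x^2 + 2
next, trace(a b a b a b) = trace(b a)*trace(b a b a) - trace(b^-1 a^-1) = z^3 - 3*z
trace(b^2 a b a b a) = trace(b)*trace(a b a b a b) - trace(a b a b a) = y*z^3 - x*z^2 - 2*y*z + x
trace(b^2 a b a b) = trace(b)*trace(a b a b^2) - trace(a b a b) = y^2*z^2 - x*y*z - y^2 - z^2 + 2
trace(a b a^2 b^2 a b) = trace(a)*trace(b^2 a b a b a) - trace(b^2 a b a b) = x*y*z^3 - x^2*z^2 - y^2*z^2 - x*y*z + x^2 + y^2 + z^2 - 2
next, trace(b a^2 b^2) = trace(b)*trace(a^2 b^2) - trace(a^2 b) = x*y^2*z - x^2*y - y^3 - x*z + 3*y
next, trace(a b a^2 b^2 a) = trace(a)*trace(b a^2 b^2 a) - trace(b a^2 b^2) = x^2*y*z^2 - x^3*z - 2*x*y^2*z + x^2*y + y^3 + 2*x*z - 3*y
trace(a^2 b^2 a b^2 a b) = trace(b)*trace(a b a^2 b^2 a b) - trace(a b a^2 b^2 a) = x*y^2*z^3 - 2*x^2*y*z^2 - y^3*z^2 + x^3*z + x*y^2*z + y*z^2 - 2*x*z + y
trace(a b^2 a b^2 a b^-1 a) = trace(a^2 b^2 a b^2 a)*trace(b) - trace(a^2 b^2 a b^2 a b) = x^2*y^3*z^2 - 2*x^3*y^2*z - x*y^4*z - x*y^2*z^3 + x^4*y + x^2*y^3 + 2*x^2*y*z^2 - x^3*z + 3*x*y^2*z - 4*x^2*y - y*z^2 + 2*x*z + y
trace(a^2 b a b a b) = trace(a)*trace(b a b a b a) - trace(b a b a b) = x*z^3 - y*z^2 - 2*x*z + y
trace(a^2 b a b a) = trace(a)*trace(b a b a^2) - trace(b a b a) = x^2*z^2 - x*y*z - x^2 - z^2 + 2
trace(a b^2 a^2 b a b) = trace(b)*trace(a^2 b a b a b) - trace(a^2 b a b a) = x*y*z^3 - x^2*z^2 - y^2*z^2 - x*y*z + x^2 + y^2 + z^2 - 2
trace(a b a b^2 a b^2 a) = trace(b)*trace(a b^2 a^2 b a b) - trace(a b^2 a^2 b a) = x*y^2*z^3 - 2*x^2*y*z^2 - y^3*z^2 + x^3*z + x*y^2*z + y*z^2 - 2*x*z + y
trace(a b a b a b a b) = trace(a b a b)*trace(a b a b) - trace(1) = z^4 - 4*z^2 + 2
and trace(a b a b a b^2 a b) = trace(b)*trace(a b a b a b a b) - trace(a b a b a b a) = y*z^4 - x*z^3 - 3*y*z^2 + 2*x*z + y
trace(a b a b^2 a b^2 a b) = trace(b)*trace(a b a b a b^2 a b) - trace(a b a b a b^2 a) = y^2*z^4 - 2*x*y*z^3 + x^2*z^2 - 2*y^2*z^2 + 3*x*y*z - x^2 - z^2 + 2
trace(a b^2 a b^2 a b^-1 a b) = trace(a b a b^2 a b^2 a)*trace(b) - trace(a b a b^2 a b^2 a b) = x*y^3*z^3 - 2*x^2*y^2*z^2 - y^4*z^2 - y^2*z^4 + x^3*y*z + x*y^3*z + 2*x*y*z^3 - x^2*z^2 + 3*y^2*z^2 - 5*x*y*z + x^2 + y^2 + z^2 - 2
next, trace(a b^2 a b^2 a b^-1 a b^-1) = trace(a b^2 a b^2 a b^-1 a)*trace(b) - trace(a b^2 a b^2 a b^-1 a b) = x^2*y^4*z^2 - 2*x^3*y^3*z - x*y^5*z - 2*x*y^3*z^3 + x^4*y^2 + x^2*y^4 + 4*x^2*y^2*z^2 + y^4*z^2 + y^2*z^4 - 2*x^3*y*z + 2*x*y^3*z - 2*x*y*z^3 - 4*x^2*y^2 + x^2*z^2 - 4*y^2*z^2 + 7*x*y*z - x^2 - z^2 + 2
trace(a b^2 a b^2 a b^-1 a b^-2) = trace(a b^2 a b^2 a b^-1 a b^-1)*trace(b) - trace(a b^2 a b^2 a b^-1 a) = x^2*y^5*z^2 - 2*x^3*y^4*z - x*y^6*z - 2*x*y^4*z^3 + x^4*y^3 + x^2*y^5 + 3*x^2*y^3*z^2 + y^5*z^2 + y^3*z^4 + 3*x*y^4*z - x*y^2*z^3 - x^4*y - 5*x^2*y^3 - x^2*y*z^2 - 4*y^3*z^2 + x^3*z + 4*x*y^2*z + 3*x^2*y - 2*x*z + y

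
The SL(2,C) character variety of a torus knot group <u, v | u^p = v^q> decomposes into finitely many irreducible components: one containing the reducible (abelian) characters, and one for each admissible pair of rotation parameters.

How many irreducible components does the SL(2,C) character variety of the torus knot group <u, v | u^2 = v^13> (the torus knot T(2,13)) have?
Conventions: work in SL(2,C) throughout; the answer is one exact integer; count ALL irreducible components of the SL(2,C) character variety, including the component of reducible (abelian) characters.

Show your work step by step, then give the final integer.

In the torus knot group T(2,13), u^2 = v^13 is central, so an irreducible representation sends it to +I or -I (Schur).
So on each irreducible component the traces are pinned: tr(u) = 2*cos(pi*alpha/2) with 1 <= alpha <= 1, tr(v) = 2*cos(pi*beta/13) with 1 <= beta <= 12.
u^2 = (-1)^alpha I and v^13 = (-1)^beta I must agree, so alpha and beta have equal parity.
Counting: 1 odd alphas x 6 odd betas + 0 even alphas x 6 even betas = 6 + 0 = 6.
components with irreducible characters: 6; plus the single component of reducible (abelian) characters: total 7.

7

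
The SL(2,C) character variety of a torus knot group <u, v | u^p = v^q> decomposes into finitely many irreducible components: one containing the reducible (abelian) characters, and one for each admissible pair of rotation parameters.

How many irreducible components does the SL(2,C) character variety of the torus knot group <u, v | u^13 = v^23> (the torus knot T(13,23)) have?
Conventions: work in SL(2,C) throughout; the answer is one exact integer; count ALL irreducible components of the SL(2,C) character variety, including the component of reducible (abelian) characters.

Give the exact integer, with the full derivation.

For T(13,23): irreducibility forces the central element u^13 = v^23 to one of +I, -I.
On an irreducible component, tr(u) is locked at 2*cos(pi*alpha/13) for some alpha in 1..12, and tr(v) at 2*cos(pi*beta/23) for some beta in 1..22.
Consistency of u^13 = (-1)^alpha I with v^23 = (-1)^beta I forces alpha = beta (mod 2).
Enumerate parity-matched pairs: 6*11 odd-odd plus 6*11 even-even gives 132.
That is 132 components of irreducible characters, and with the reducible (abelian) component the total is 133.

133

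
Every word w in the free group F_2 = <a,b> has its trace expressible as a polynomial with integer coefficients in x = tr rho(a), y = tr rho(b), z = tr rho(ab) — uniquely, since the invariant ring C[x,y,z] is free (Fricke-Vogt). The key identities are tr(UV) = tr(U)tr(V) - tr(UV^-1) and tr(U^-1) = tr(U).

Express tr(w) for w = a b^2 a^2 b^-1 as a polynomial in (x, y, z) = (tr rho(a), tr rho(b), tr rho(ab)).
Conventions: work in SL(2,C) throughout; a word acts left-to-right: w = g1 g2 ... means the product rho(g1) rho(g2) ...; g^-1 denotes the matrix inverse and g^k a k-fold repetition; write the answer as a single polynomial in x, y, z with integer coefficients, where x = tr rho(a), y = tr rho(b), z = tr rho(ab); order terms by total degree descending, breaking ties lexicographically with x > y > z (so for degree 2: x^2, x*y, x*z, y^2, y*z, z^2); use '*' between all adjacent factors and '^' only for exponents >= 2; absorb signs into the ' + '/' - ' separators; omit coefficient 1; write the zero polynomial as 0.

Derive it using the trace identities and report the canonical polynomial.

next, trace(a^2 b) = trace(a) * trace(b a) - trace(b)  (reduce the a square) = x*z - y
next, trace(a^2) = trace(a) * trace(a) - trace(1)  (reduce the a square) = x^2 - 2
trace(a b^2 a) = trace(b) * trace(a^2 b) - trace(a^2)  (reduce the b square) = x*y*z - x^2 - y^2 + 2
trace(a b^2) = trace(b) * trace(a b) - trace(a)  (reduce the b square) = y*z - x
next, trace(a b^2 a^2) = trace(a) * trace(a b^2 a) - trace(a b^2)  (reduce the a square) = x^2*y*z - x^3 - x*y^2 - y*z + 3*x
and trace(b a b a) = trace(b a) * trace(b a) - trace(1)  (split on b) = z^2 - 2
next, trace(a^2 b a b) = trace(a) * trace(b a b a) - trace(b a b)  (reduce the a square) = x*z^2 - y*z - x
and trace(a^2 b a) = trace(a) * trace(b a^2) - trace(b a)  (reduce the a square) = x^2*z - x*y - z
next, trace(a b^2 a^2 b) = trace(b) * trace(a^2 b a b) - trace(a^2 b a)  (reduce the b square) = x*y*z^2 - x^2*z - y^2*z + z
and trace(a b^2 a^2 b^-1) = trace(a b^2 a^2) * trace(b) - trace(a b^2 a^2 b)  (eliminate b^-1) = x^2*y^2*z - x^3*y - x*y^3 - x*y*z^2 + x^2*z + 3*x*y - z

x^2*y^2*z - x^3*y - x*y^3 - x*y*z^2 + x^2*z + 3*x*y - z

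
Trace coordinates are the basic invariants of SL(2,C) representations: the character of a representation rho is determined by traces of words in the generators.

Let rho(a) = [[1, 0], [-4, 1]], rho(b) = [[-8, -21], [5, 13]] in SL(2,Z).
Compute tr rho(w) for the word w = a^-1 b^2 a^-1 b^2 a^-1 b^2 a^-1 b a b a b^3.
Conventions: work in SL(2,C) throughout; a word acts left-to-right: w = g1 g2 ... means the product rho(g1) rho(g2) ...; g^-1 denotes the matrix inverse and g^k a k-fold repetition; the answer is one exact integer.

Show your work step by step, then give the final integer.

rho(a^-1) = [[1, 0], [4, 1]]
... * rho(b) = [[-8, -21], [5, 13]]  ->  [[-8, -21], [-27, -71]]
... * rho(b) = [[-8, -21], [5, 13]]  ->  [[-41, -105], [-139, -356]]
... * rho(a^-1) = [[1, 0], [4, 1]]  ->  [[-461, -105], [-1563, -356]]
... * rho(b) = [[-8, -21], [5, 13]]  ->  [[3163, 8316], [10724, 28195]]
... * rho(b) = [[-8, -21], [5, 13]]  ->  [[16276, 41685], [55183, 141331]]
... * rho(a^-1) = [[1, 0], [4, 1]]  ->  [[183016, 41685], [620507, 141331]]
... * rho(b) = [[-8, -21], [5, 13]]  ->  [[-1255703, -3301431], [-4257401, -11193344]]
... * rho(b) = [[-8, -21], [5, 13]]  ->  [[-6461531, -16548840], [-21907512, -56108051]]
... * rho(a^-1) = [[1, 0], [4, 1]]  ->  [[-72656891, -16548840], [-246339716, -56108051]]
... * rho(b) = [[-8, -21], [5, 13]]  ->  [[498510928, 1310659791], [1690177473, 4443729373]]
... * rho(a) = [[1, 0], [-4, 1]]  ->  [[-4744128236, 1310659791], [-16084740019, 4443729373]]
... * rho(b) = [[-8, -21], [5, 13]]  ->  [[44506324843, 116665270239], [150896567017, 395548022248]]
... * rho(a) = [[1, 0], [-4, 1]]  ->  [[-422154756113, 116665270239], [-1431295521975, 395548022248]]
... * rho(b) = [[-8, -21], [5, 13]]  ->  [[3960564400099, 10381898391480], [13428104287040, 35199330250699]]
... * rho(b) = [[-8, -21], [5, 13]]  ->  [[20224976756608, 51792826687161], [68571816957175, 175601103231247]]
... * rho(b) = [[-8, -21], [5, 13]]  ->  [[97164319382941, 248582235044325], [329430980498835, 842806185905536]]
tr = 97164319382941 + 842806185905536 = 939970505288477

939970505288477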